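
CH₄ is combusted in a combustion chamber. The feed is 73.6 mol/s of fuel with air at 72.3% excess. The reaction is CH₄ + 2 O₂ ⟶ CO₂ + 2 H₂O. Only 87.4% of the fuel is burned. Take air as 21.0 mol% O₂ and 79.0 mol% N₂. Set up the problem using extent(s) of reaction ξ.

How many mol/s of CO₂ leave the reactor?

Stoichiometric O₂ = 2 × 73.6 = 147.2 mol/s; O₂ fed = 147.2 × 1.723 = 253.6 mol/s.
N₂ fed = 253.6 × 79/21 = 954.1 mol/s.
Fuel reacted = 0.874 × 73.6 → ξ = 64.33 mol/s.
Outlet (n = n₀ + ν ξ):
  CH₄: 73.6 − 1(64.33) = 9.274
  O₂: 253.6 − 2(64.33) = 125
  N₂: 954.1 (inert)
  CO₂: 0 + 1(64.33) = 64.33
  H₂O: 0 + 2(64.33) = 128.7

64.3 mol/s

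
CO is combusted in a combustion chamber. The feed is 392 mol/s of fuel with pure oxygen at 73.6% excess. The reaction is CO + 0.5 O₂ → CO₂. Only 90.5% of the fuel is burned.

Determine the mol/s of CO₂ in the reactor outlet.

Stoichiometric O₂ = 0.5 × 392 = 196 mol/s; O₂ fed = 196 × 1.736 = 340.3 mol/s.
Fuel reacted = 0.905 × 392 → ξ = 354.8 mol/s.
Outlet (n = n₀ + ν ξ):
  CO: 392 − 1(354.8) = 37.24
  O₂: 340.3 − 0.5(354.8) = 162.9
  CO₂: 0 + 1(354.8) = 354.8

355 mol/s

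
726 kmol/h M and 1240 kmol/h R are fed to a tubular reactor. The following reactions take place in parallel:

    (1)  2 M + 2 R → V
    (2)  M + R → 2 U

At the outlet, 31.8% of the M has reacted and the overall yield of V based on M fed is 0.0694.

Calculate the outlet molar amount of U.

260 kmol/h

Yield of V: 1ξ₁ / 726 = 0.0694 → ξ₁ = 50.38 kmol/h.
Conversion of M: 2ξ₁ + 1ξ₂ = 0.318 × 726 = 230.9 → ξ₂ = 130.1 kmol/h.
Outlet amounts (n = n₀ + Σ ν·ξ):
  M: 726 − 2(50.38) − 1(130.1) = 495.1
  R: 1240 − 2(50.38) − 1(130.1) = 1009
  V: 0 + 1(50.38) = 50.38
  U: 0 + 2(130.1) = 260.2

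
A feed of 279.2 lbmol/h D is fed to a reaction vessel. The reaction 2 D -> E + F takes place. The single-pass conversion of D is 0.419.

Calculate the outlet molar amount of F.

58.5 lbmol/h

D reacted = 0.419 × 279.2 = 117 lbmol/h; ν_D = −2, so ξ = 117/2 = 58.49 lbmol/h.
Outlet amounts (n = n₀ + ν ξ):
  D: 279.2 − 2(58.49) = 162.2
  E: 0 + 1(58.49) = 58.49
  F: 0 + 1(58.49) = 58.49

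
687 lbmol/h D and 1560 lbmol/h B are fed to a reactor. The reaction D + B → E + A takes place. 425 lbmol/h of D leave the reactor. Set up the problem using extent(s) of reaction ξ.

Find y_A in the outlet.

For D: n = n₀ − 1ξ → 425 = 687 − 1ξ, giving ξ = 262 lbmol/h.
Outlet amounts (n = n₀ + ν ξ):
  D: 687 − 1(262) = 425
  B: 1560 − 1(262) = 1298
  E: 0 + 1(262) = 262
  A: 0 + 1(262) = 262
Total out = 2247 lbmol/h; y_A = 262 / 2247 = 0.1166.

0.117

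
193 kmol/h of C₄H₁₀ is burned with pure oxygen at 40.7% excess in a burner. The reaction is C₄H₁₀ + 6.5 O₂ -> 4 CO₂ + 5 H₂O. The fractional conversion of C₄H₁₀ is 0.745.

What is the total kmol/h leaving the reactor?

Stoichiometric O₂ = 6.5 × 193 = 1254 kmol/h; O₂ fed = 1254 × 1.407 = 1765 kmol/h.
Fuel reacted = 0.745 × 193 → ξ = 143.8 kmol/h.
Outlet (n = n₀ + ν ξ):
  C₄H₁₀: 193 − 1(143.8) = 49.22
  O₂: 1765 − 6.5(143.8) = 830.5
  CO₂: 0 + 4(143.8) = 575.1
  H₂O: 0 + 5(143.8) = 718.9
Total out = 49.22 + 830.5 + 575.1 + 718.9 = 2174 kmol/h.

2170 kmol/h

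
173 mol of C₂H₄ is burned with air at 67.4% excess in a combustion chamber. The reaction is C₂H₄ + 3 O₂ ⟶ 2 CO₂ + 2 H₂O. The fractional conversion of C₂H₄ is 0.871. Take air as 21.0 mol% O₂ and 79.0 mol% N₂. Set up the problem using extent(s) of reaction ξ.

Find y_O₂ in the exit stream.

0.0967

Stoichiometric O₂ = 3 × 173 = 519 mol; O₂ fed = 519 × 1.674 = 868.8 mol.
N₂ fed = 868.8 × 79/21 = 3268 mol.
Fuel reacted = 0.871 × 173 → ξ = 150.7 mol.
Outlet (n = n₀ + ν ξ):
  C₂H₄: 173 − 1(150.7) = 22.32
  O₂: 868.8 − 3(150.7) = 416.8
  N₂: 3268 (inert)
  CO₂: 0 + 2(150.7) = 301.4
  H₂O: 0 + 2(150.7) = 301.4
Total out = 4310 mol; y_O₂ = 416.8 / 4310 = 0.09669.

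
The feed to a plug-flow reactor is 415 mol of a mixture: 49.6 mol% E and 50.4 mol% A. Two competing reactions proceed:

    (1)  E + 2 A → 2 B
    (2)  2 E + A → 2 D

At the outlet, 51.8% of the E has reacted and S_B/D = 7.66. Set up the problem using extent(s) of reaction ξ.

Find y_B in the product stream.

0.529

Conversion of E: E consumed = 0.518 × 205.8 = 106.6 mol = 1ξ₁ + 2ξ₂.
Selectivity: 2ξ₁ / (2ξ₂) = 7.66 → ξ₁ = 7.66 ξ₂.
Substitute: (1·7.66 + 2) ξ₂ = 106.6 → ξ₂ = 11.04 mol, ξ₁ = 84.55 mol.
Outlet amounts (n = n₀ + Σ ν·ξ):
  E: 205.8 − 1(84.55) − 2(11.04) = 99.21
  A: 209.2 − 2(84.55) − 1(11.04) = 29.02
  B: 0 + 2(84.55) = 169.1
  D: 0 + 2(11.04) = 22.08
Total out = 319.4 mol; y_B = 169.1 / 319.4 = 0.5294.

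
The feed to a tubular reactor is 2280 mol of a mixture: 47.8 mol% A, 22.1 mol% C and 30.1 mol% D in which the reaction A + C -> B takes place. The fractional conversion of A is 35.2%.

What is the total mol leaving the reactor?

1900 mol

A reacted = 0.352 × 1090 = 383.6 mol; ν_A = −1, so ξ = 383.6/1 = 383.6 mol.
Outlet amounts (n = n₀ + ν ξ):
  A: 1090 − 1(383.6) = 706.2
  C: 503.9 − 1(383.6) = 120.3
  B: 0 + 1(383.6) = 383.6
  D: 686.3 (inert)
Total out = 706.2 + 120.3 + 383.6 + 686.3 = 1896 mol.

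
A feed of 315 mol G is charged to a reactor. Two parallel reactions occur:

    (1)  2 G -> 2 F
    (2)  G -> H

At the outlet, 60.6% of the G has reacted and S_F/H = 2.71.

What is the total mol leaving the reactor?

315 mol

Conversion of G: G consumed = 0.606 × 315 = 190.9 mol = 2ξ₁ + 1ξ₂.
Selectivity: 2ξ₁ / (1ξ₂) = 2.71 → ξ₁ = 1.355 ξ₂.
Substitute: (2·1.355 + 1) ξ₂ = 190.9 → ξ₂ = 51.45 mol, ξ₁ = 69.72 mol.
Outlet amounts (n = n₀ + Σ ν·ξ):
  G: 315 − 2(69.72) − 1(51.45) = 124.1
  F: 0 + 2(69.72) = 139.4
  H: 0 + 1(51.45) = 51.45
Total out = 124.1 + 139.4 + 51.45 = 315 mol.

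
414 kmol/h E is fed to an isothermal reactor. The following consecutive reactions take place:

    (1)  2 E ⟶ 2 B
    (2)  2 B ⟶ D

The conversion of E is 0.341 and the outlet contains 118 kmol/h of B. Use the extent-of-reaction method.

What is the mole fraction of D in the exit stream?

Conversion of E: E consumed = 2ξ₁ = 0.341 × 414 → ξ₁ = 70.59 kmol/h.
B balance: n_B = 0 + 2ξ₁ − 2ξ₂ = 118 → ξ₂ = (2·70.59 − 118)/2 = 11.59 kmol/h.
Outlet amounts (n = n₀ + Σ ν·ξ):
  E: 414 − 2(70.59) = 272.8
  B: 0 + 2(70.59) − 2(11.59) = 118
  D: 0 + 1(11.59) = 11.59
Total out = 402.4 kmol/h; y_D = 11.59 / 402.4 = 0.02879.

0.0288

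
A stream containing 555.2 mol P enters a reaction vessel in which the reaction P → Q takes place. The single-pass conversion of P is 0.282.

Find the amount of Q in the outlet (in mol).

P reacted = 0.282 × 555.2 = 156.6 mol; ν_P = −1, so ξ = 156.6/1 = 156.6 mol.
Outlet amounts (n = n₀ + ν ξ):
  P: 555.2 − 1(156.6) = 398.6
  Q: 0 + 1(156.6) = 156.6

157 mol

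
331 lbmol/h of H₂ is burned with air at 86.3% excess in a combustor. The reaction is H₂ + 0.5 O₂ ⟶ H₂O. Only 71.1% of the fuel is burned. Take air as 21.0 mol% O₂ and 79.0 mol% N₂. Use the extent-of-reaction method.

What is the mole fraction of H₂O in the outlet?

0.14

Stoichiometric O₂ = 0.5 × 331 = 165.5 lbmol/h; O₂ fed = 165.5 × 1.863 = 308.3 lbmol/h.
N₂ fed = 308.3 × 79/21 = 1160 lbmol/h.
Fuel reacted = 0.711 × 331 → ξ = 235.3 lbmol/h.
Outlet (n = n₀ + ν ξ):
  H₂: 331 − 1(235.3) = 95.66
  O₂: 308.3 − 0.5(235.3) = 190.7
  N₂: 1160 (inert)
  H₂O: 0 + 1(235.3) = 235.3
Total out = 1682 lbmol/h; y_H₂O = 235.3 / 1682 = 0.14.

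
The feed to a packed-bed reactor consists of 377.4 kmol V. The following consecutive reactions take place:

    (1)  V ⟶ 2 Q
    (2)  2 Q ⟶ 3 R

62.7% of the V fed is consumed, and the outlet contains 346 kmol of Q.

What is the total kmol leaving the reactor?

678 kmol

Conversion of V: V consumed = 1ξ₁ = 0.627 × 377.4 → ξ₁ = 236.6 kmol.
Q balance: n_Q = 0 + 2ξ₁ − 2ξ₂ = 346 → ξ₂ = (2·236.6 − 346)/2 = 63.63 kmol.
Outlet amounts (n = n₀ + Σ ν·ξ):
  V: 377.4 − 1(236.6) = 140.8
  Q: 0 + 2(236.6) − 2(63.63) = 346
  R: 0 + 3(63.63) = 190.9
Total out = 140.8 + 346 + 190.9 = 677.7 kmol.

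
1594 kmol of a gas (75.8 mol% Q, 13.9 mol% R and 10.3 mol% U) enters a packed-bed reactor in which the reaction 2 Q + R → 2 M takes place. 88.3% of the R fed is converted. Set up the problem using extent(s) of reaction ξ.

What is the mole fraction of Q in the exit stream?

R reacted = 0.883 × 221.6 = 195.6 kmol; ν_R = −1, so ξ = 195.6/1 = 195.6 kmol.
Outlet amounts (n = n₀ + ν ξ):
  Q: 1208 − 2(195.6) = 817
  R: 221.6 − 1(195.6) = 25.92
  M: 0 + 2(195.6) = 391.3
  U: 164.2 (inert)
Total out = 1398 kmol; y_Q = 817 / 1398 = 0.5842.

0.584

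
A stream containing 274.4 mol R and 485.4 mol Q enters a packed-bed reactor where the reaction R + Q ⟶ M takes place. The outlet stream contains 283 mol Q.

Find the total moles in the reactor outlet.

For Q: n = n₀ − 1ξ → 283 = 485.4 − 1ξ, giving ξ = 202.4 mol.
Outlet amounts (n = n₀ + ν ξ):
  R: 274.4 − 1(202.4) = 72
  Q: 485.4 − 1(202.4) = 283
  M: 0 + 1(202.4) = 202.4
Total out = 72 + 283 + 202.4 = 557.4 mol.

557 mol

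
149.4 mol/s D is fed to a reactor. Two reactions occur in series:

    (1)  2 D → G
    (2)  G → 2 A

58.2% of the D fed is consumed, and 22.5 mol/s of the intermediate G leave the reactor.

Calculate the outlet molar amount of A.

Conversion of D: D consumed = 2ξ₁ = 0.582 × 149.4 → ξ₁ = 43.48 mol/s.
G balance: n_G = 0 + 1ξ₁ − 1ξ₂ = 22.5 → ξ₂ = (1·43.48 − 22.5)/1 = 20.98 mol/s.
Outlet amounts (n = n₀ + Σ ν·ξ):
  D: 149.4 − 2(43.48) = 62.45
  G: 0 + 1(43.48) − 1(20.98) = 22.5
  A: 0 + 2(20.98) = 41.95

42 mol/s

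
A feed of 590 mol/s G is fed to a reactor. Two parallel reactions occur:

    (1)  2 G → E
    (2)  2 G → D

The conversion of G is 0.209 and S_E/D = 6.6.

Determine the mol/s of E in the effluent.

Conversion of G: G consumed = 0.209 × 590 = 123.3 mol/s = 2ξ₁ + 2ξ₂.
Selectivity: 1ξ₁ / (1ξ₂) = 6.6 → ξ₁ = 6.6 ξ₂.
Substitute: (2·6.6 + 2) ξ₂ = 123.3 → ξ₂ = 8.112 mol/s, ξ₁ = 53.54 mol/s.
Outlet amounts (n = n₀ + Σ ν·ξ):
  G: 590 − 2(53.54) − 2(8.112) = 466.7
  E: 0 + 1(53.54) = 53.54
  D: 0 + 1(8.112) = 8.112

53.5 mol/s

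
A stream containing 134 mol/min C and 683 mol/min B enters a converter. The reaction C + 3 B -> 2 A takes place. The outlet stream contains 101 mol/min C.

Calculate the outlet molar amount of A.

For C: n = n₀ − 1ξ → 101 = 134 − 1ξ, giving ξ = 33 mol/min.
Outlet amounts (n = n₀ + ν ξ):
  C: 134 − 1(33) = 101
  B: 683 − 3(33) = 584
  A: 0 + 2(33) = 66

66 mol/min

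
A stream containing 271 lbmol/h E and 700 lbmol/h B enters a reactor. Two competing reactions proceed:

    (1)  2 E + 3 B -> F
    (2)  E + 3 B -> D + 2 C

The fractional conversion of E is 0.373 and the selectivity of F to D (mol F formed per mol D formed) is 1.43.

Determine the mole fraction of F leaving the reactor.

Conversion of E: E consumed = 0.373 × 271 = 101.1 lbmol/h = 2ξ₁ + 1ξ₂.
Selectivity: 1ξ₁ / (1ξ₂) = 1.43 → ξ₁ = 1.43 ξ₂.
Substitute: (2·1.43 + 1) ξ₂ = 101.1 → ξ₂ = 26.19 lbmol/h, ξ₁ = 37.45 lbmol/h.
Outlet amounts (n = n₀ + Σ ν·ξ):
  E: 271 − 2(37.45) − 1(26.19) = 169.9
  B: 700 − 3(37.45) − 3(26.19) = 509.1
  F: 0 + 1(37.45) = 37.45
  D: 0 + 1(26.19) = 26.19
  C: 0 + 2(26.19) = 52.37
Total out = 795 lbmol/h; y_F = 37.45 / 795 = 0.0471.

0.0471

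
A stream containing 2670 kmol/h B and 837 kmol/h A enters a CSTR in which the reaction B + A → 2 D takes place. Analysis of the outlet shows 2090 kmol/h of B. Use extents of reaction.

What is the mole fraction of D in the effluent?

0.331

For B: n = n₀ − 1ξ → 2090 = 2670 − 1ξ, giving ξ = 580 kmol/h.
Outlet amounts (n = n₀ + ν ξ):
  B: 2670 − 1(580) = 2090
  A: 837 − 1(580) = 257
  D: 0 + 2(580) = 1160
Total out = 3507 kmol/h; y_D = 1160 / 3507 = 0.3308.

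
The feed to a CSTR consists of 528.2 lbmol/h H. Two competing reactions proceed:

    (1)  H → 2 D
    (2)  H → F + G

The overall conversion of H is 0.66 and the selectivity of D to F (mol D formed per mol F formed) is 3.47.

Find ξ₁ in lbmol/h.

ξ₁ = 221 lbmol/h

Conversion of H: H consumed = 0.66 × 528.2 = 348.6 lbmol/h = 1ξ₁ + 1ξ₂.
Selectivity: 2ξ₁ / (1ξ₂) = 3.47 → ξ₁ = 1.735 ξ₂.
Substitute: (1·1.735 + 1) ξ₂ = 348.6 → ξ₂ = 127.5 lbmol/h, ξ₁ = 221.1 lbmol/h.
Outlet amounts (n = n₀ + Σ ν·ξ):
  H: 528.2 − 1(221.1) − 1(127.5) = 179.6
  D: 0 + 2(221.1) = 442.3
  F: 0 + 1(127.5) = 127.5
  G: 0 + 1(127.5) = 127.5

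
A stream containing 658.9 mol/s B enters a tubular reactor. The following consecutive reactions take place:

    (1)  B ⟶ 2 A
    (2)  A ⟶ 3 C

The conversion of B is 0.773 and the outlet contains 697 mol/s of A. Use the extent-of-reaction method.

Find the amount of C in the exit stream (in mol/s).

965 mol/s

Conversion of B: B consumed = 1ξ₁ = 0.773 × 658.9 → ξ₁ = 509.3 mol/s.
A balance: n_A = 0 + 2ξ₁ − 1ξ₂ = 697 → ξ₂ = (2·509.3 − 697)/1 = 321.7 mol/s.
Outlet amounts (n = n₀ + Σ ν·ξ):
  B: 658.9 − 1(509.3) = 149.6
  A: 0 + 2(509.3) − 1(321.7) = 697
  C: 0 + 3(321.7) = 965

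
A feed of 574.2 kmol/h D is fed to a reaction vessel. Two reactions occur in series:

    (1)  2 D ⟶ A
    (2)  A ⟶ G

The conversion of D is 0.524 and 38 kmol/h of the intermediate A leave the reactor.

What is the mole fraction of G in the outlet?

Conversion of D: D consumed = 2ξ₁ = 0.524 × 574.2 → ξ₁ = 150.4 kmol/h.
A balance: n_A = 0 + 1ξ₁ − 1ξ₂ = 38 → ξ₂ = (1·150.4 − 38)/1 = 112.4 kmol/h.
Outlet amounts (n = n₀ + Σ ν·ξ):
  D: 574.2 − 2(150.4) = 273.3
  A: 0 + 1(150.4) − 1(112.4) = 38
  G: 0 + 1(112.4) = 112.4
Total out = 423.8 kmol/h; y_G = 112.4 / 423.8 = 0.2653.

0.265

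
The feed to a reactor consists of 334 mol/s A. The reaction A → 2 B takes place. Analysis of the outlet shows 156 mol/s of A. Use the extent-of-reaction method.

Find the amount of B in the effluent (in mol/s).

356 mol/s

For A: n = n₀ − 1ξ → 156 = 334 − 1ξ, giving ξ = 178 mol/s.
Outlet amounts (n = n₀ + ν ξ):
  A: 334 − 1(178) = 156
  B: 0 + 2(178) = 356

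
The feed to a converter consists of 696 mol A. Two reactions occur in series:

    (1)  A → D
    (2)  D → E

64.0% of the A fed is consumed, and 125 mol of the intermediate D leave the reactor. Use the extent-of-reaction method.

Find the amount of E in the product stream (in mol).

Conversion of A: A consumed = 1ξ₁ = 0.64 × 696 → ξ₁ = 445.4 mol.
D balance: n_D = 0 + 1ξ₁ − 1ξ₂ = 125 → ξ₂ = (1·445.4 − 125)/1 = 320.4 mol.
Outlet amounts (n = n₀ + Σ ν·ξ):
  A: 696 − 1(445.4) = 250.6
  D: 0 + 1(445.4) − 1(320.4) = 125
  E: 0 + 1(320.4) = 320.4

320 mol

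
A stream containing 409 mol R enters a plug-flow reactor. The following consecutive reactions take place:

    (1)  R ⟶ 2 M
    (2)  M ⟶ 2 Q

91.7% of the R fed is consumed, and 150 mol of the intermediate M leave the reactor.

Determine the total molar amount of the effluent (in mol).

Conversion of R: R consumed = 1ξ₁ = 0.917 × 409 → ξ₁ = 375.1 mol.
M balance: n_M = 0 + 2ξ₁ − 1ξ₂ = 150 → ξ₂ = (2·375.1 − 150)/1 = 600.1 mol.
Outlet amounts (n = n₀ + Σ ν·ξ):
  R: 409 − 1(375.1) = 33.95
  M: 0 + 2(375.1) − 1(600.1) = 150
  Q: 0 + 2(600.1) = 1200
Total out = 33.95 + 150 + 1200 = 1384 mol.

1380 mol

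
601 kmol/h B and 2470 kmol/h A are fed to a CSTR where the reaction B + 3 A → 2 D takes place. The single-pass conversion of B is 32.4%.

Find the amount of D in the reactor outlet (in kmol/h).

389 kmol/h

B reacted = 0.324 × 601 = 194.7 kmol/h; ν_B = −1, so ξ = 194.7/1 = 194.7 kmol/h.
Outlet amounts (n = n₀ + ν ξ):
  B: 601 − 1(194.7) = 406.3
  A: 2470 − 3(194.7) = 1886
  D: 0 + 2(194.7) = 389.4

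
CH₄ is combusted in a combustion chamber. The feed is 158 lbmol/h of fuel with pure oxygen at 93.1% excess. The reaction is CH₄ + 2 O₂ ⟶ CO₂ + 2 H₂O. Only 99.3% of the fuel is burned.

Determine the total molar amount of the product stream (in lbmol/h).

768 lbmol/h

Stoichiometric O₂ = 2 × 158 = 316 lbmol/h; O₂ fed = 316 × 1.931 = 610.2 lbmol/h.
Fuel reacted = 0.993 × 158 → ξ = 156.9 lbmol/h.
Outlet (n = n₀ + ν ξ):
  CH₄: 158 − 1(156.9) = 1.106
  O₂: 610.2 − 2(156.9) = 296.4
  CO₂: 0 + 1(156.9) = 156.9
  H₂O: 0 + 2(156.9) = 313.8
Total out = 1.106 + 296.4 + 156.9 + 313.8 = 768.2 lbmol/h.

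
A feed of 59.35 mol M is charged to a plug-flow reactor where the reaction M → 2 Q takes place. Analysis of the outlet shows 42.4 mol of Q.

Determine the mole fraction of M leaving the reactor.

For Q: n = n₀ + 2ξ → 42.4 = 0 + 2ξ, giving ξ = 21.2 mol.
Outlet amounts (n = n₀ + ν ξ):
  M: 59.35 − 1(21.2) = 38.15
  Q: 0 + 2(21.2) = 42.4
Total out = 80.55 mol; y_M = 38.15 / 80.55 = 0.4736.

0.474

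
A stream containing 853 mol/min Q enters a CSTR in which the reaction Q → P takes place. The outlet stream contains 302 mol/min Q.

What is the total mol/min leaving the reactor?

853 mol/min

For Q: n = n₀ − 1ξ → 302 = 853 − 1ξ, giving ξ = 551 mol/min.
Outlet amounts (n = n₀ + ν ξ):
  Q: 853 − 1(551) = 302
  P: 0 + 1(551) = 551
Total out = 302 + 551 = 853 mol/min.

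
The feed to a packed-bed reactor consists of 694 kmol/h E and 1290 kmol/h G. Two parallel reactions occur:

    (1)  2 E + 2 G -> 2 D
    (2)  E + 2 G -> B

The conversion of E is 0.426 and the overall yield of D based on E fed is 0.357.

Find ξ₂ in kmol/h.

ξ₂ = 47.9 kmol/h

Yield of D: 2ξ₁ / 694 = 0.357 → ξ₁ = 123.9 kmol/h.
Conversion of E: 2ξ₁ + 1ξ₂ = 0.426 × 694 = 295.6 → ξ₂ = 47.89 kmol/h.
Outlet amounts (n = n₀ + Σ ν·ξ):
  E: 694 − 2(123.9) − 1(47.89) = 398.4
  G: 1290 − 2(123.9) − 2(47.89) = 946.5
  D: 0 + 2(123.9) = 247.8
  B: 0 + 1(47.89) = 47.89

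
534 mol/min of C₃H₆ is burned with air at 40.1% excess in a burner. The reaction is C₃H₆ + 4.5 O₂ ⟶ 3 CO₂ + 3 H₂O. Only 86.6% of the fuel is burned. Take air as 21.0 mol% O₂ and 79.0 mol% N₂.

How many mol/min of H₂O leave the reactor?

Stoichiometric O₂ = 4.5 × 534 = 2403 mol/min; O₂ fed = 2403 × 1.401 = 3367 mol/min.
N₂ fed = 3367 × 79/21 = 12660 mol/min.
Fuel reacted = 0.866 × 534 → ξ = 462.4 mol/min.
Outlet (n = n₀ + ν ξ):
  C₃H₆: 534 − 1(462.4) = 71.56
  O₂: 3367 − 4.5(462.4) = 1286
  N₂: 12660 (inert)
  CO₂: 0 + 3(462.4) = 1387
  H₂O: 0 + 3(462.4) = 1387

1390 mol/min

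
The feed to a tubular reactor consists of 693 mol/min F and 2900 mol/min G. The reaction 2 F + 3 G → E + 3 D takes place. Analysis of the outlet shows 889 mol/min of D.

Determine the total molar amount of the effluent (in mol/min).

3300 mol/min

For D: n = n₀ + 3ξ → 889 = 0 + 3ξ, giving ξ = 296.3 mol/min.
Outlet amounts (n = n₀ + ν ξ):
  F: 693 − 2(296.3) = 100.3
  G: 2900 − 3(296.3) = 2011
  E: 0 + 1(296.3) = 296.3
  D: 0 + 3(296.3) = 889
Total out = 100.3 + 2011 + 296.3 + 889 = 3297 mol/min.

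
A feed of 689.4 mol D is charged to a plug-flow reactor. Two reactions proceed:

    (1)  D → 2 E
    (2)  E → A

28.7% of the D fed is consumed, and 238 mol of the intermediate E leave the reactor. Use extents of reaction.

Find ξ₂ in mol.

Conversion of D: D consumed = 1ξ₁ = 0.287 × 689.4 → ξ₁ = 197.9 mol.
E balance: n_E = 0 + 2ξ₁ − 1ξ₂ = 238 → ξ₂ = (2·197.9 − 238)/1 = 157.7 mol.
Outlet amounts (n = n₀ + Σ ν·ξ):
  D: 689.4 − 1(197.9) = 491.5
  E: 0 + 2(197.9) − 1(157.7) = 238
  A: 0 + 1(157.7) = 157.7

ξ₂ = 158 mol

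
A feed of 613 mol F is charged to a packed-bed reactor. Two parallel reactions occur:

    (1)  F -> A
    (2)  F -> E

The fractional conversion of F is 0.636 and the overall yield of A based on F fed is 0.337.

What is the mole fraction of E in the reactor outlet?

Yield of A: 1ξ₁ / 613 = 0.337 → ξ₁ = 206.6 mol.
Conversion of F: 1ξ₁ + 1ξ₂ = 0.636 × 613 = 389.9 → ξ₂ = 183.3 mol.
Outlet amounts (n = n₀ + Σ ν·ξ):
  F: 613 − 1(206.6) − 1(183.3) = 223.1
  A: 0 + 1(206.6) = 206.6
  E: 0 + 1(183.3) = 183.3
Total out = 613 mol; y_E = 183.3 / 613 = 0.299.

0.299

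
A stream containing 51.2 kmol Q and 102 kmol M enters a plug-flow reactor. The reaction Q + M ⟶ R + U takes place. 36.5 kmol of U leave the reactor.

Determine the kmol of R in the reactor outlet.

For U: n = n₀ + 1ξ → 36.5 = 0 + 1ξ, giving ξ = 36.5 kmol.
Outlet amounts (n = n₀ + ν ξ):
  Q: 51.2 − 1(36.5) = 14.7
  M: 102 − 1(36.5) = 65.5
  R: 0 + 1(36.5) = 36.5
  U: 0 + 1(36.5) = 36.5

36.5 kmol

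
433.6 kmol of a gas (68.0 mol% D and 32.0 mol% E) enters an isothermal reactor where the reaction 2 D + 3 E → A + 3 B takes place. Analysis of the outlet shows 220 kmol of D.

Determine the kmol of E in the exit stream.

26.5 kmol

For D: n = n₀ − 2ξ → 220 = 294.8 − 2ξ, giving ξ = 37.42 kmol.
Outlet amounts (n = n₀ + ν ξ):
  D: 294.8 − 2(37.42) = 220
  E: 138.8 − 3(37.42) = 26.48
  A: 0 + 1(37.42) = 37.42
  B: 0 + 3(37.42) = 112.3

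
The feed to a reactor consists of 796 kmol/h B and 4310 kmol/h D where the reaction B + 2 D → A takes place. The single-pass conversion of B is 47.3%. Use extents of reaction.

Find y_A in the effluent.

B reacted = 0.473 × 796 = 376.5 kmol/h; ν_B = −1, so ξ = 376.5/1 = 376.5 kmol/h.
Outlet amounts (n = n₀ + ν ξ):
  B: 796 − 1(376.5) = 419.5
  D: 4310 − 2(376.5) = 3557
  A: 0 + 1(376.5) = 376.5
Total out = 4353 kmol/h; y_A = 376.5 / 4353 = 0.08649.

0.0865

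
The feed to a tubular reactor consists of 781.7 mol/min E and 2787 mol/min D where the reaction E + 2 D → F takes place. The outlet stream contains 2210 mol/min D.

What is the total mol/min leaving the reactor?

For D: n = n₀ − 2ξ → 2210 = 2787 − 2ξ, giving ξ = 288.5 mol/min.
Outlet amounts (n = n₀ + ν ξ):
  E: 781.7 − 1(288.5) = 493.2
  D: 2787 − 2(288.5) = 2210
  F: 0 + 1(288.5) = 288.5
Total out = 493.2 + 2210 + 288.5 = 2992 mol/min.

2990 mol/min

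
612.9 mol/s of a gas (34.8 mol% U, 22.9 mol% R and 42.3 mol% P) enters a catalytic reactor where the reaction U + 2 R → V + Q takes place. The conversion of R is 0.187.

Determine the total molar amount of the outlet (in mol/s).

600 mol/s

R reacted = 0.187 × 140.4 = 26.25 mol/s; ν_R = −2, so ξ = 26.25/2 = 13.12 mol/s.
Outlet amounts (n = n₀ + ν ξ):
  U: 213.3 − 1(13.12) = 200.2
  R: 140.4 − 2(13.12) = 114.1
  V: 0 + 1(13.12) = 13.12
  Q: 0 + 1(13.12) = 13.12
  P: 259.3 (inert)
Total out = 200.2 + 114.1 + 13.12 + 13.12 + 259.3 = 599.8 mol/s.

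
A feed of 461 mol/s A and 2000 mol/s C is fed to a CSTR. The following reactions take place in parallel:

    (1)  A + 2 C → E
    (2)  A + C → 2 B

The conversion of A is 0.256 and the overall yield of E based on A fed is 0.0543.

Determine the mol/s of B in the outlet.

186 mol/s

Yield of E: 1ξ₁ / 461 = 0.0543 → ξ₁ = 25.03 mol/s.
Conversion of A: 1ξ₁ + 1ξ₂ = 0.256 × 461 = 118 → ξ₂ = 92.98 mol/s.
Outlet amounts (n = n₀ + Σ ν·ξ):
  A: 461 − 1(25.03) − 1(92.98) = 343
  C: 2000 − 2(25.03) − 1(92.98) = 1857
  E: 0 + 1(25.03) = 25.03
  B: 0 + 2(92.98) = 186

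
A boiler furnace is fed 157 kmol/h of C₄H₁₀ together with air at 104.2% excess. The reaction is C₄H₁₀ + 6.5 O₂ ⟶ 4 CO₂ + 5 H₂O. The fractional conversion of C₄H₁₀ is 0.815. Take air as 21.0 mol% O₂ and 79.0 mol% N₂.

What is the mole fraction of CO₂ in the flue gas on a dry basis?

0.0531

Stoichiometric O₂ = 6.5 × 157 = 1020 kmol/h; O₂ fed = 1020 × 2.042 = 2084 kmol/h.
N₂ fed = 2084 × 79/21 = 7839 kmol/h.
Fuel reacted = 0.815 × 157 → ξ = 128 kmol/h.
Outlet (n = n₀ + ν ξ):
  C₄H₁₀: 157 − 1(128) = 29.05
  O₂: 2084 − 6.5(128) = 1252
  N₂: 7839 (inert)
  CO₂: 0 + 4(128) = 511.8
  H₂O: 0 + 5(128) = 639.8
Dry total = 9632 kmol/h; y_CO₂ (dry) = 511.8 / 9632 = 0.05314.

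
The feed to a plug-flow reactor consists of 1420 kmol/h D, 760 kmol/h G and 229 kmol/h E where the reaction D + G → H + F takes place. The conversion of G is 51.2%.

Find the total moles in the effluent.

2410 kmol/h

G reacted = 0.512 × 760 = 389.1 kmol/h; ν_G = −1, so ξ = 389.1/1 = 389.1 kmol/h.
Outlet amounts (n = n₀ + ν ξ):
  D: 1420 − 1(389.1) = 1031
  G: 760 − 1(389.1) = 370.9
  H: 0 + 1(389.1) = 389.1
  F: 0 + 1(389.1) = 389.1
  E: 229 (inert)
Total out = 1031 + 370.9 + 389.1 + 389.1 + 229 = 2409 kmol/h.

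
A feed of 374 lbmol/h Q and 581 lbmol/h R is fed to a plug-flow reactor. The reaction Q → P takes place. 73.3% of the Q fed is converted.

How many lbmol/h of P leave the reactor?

Q reacted = 0.733 × 374 = 274.1 lbmol/h; ν_Q = −1, so ξ = 274.1/1 = 274.1 lbmol/h.
Outlet amounts (n = n₀ + ν ξ):
  Q: 374 − 1(274.1) = 99.86
  P: 0 + 1(274.1) = 274.1
  R: 581 (inert)

274 lbmol/h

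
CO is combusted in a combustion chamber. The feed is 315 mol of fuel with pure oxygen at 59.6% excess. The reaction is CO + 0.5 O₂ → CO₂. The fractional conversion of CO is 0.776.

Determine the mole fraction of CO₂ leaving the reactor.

0.55

Stoichiometric O₂ = 0.5 × 315 = 157.5 mol; O₂ fed = 157.5 × 1.596 = 251.4 mol.
Fuel reacted = 0.776 × 315 → ξ = 244.4 mol.
Outlet (n = n₀ + ν ξ):
  CO: 315 − 1(244.4) = 70.56
  O₂: 251.4 − 0.5(244.4) = 129.2
  CO₂: 0 + 1(244.4) = 244.4
Total out = 444.1 mol; y_CO₂ = 244.4 / 444.1 = 0.5504.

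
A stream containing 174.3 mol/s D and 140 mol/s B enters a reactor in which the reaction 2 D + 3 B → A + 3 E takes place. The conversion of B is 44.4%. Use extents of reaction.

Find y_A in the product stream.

0.0706

B reacted = 0.444 × 140 = 62.16 mol/s; ν_B = −3, so ξ = 62.16/3 = 20.72 mol/s.
Outlet amounts (n = n₀ + ν ξ):
  D: 174.3 − 2(20.72) = 132.9
  B: 140 − 3(20.72) = 77.84
  A: 0 + 1(20.72) = 20.72
  E: 0 + 3(20.72) = 62.16
Total out = 293.6 mol/s; y_A = 20.72 / 293.6 = 0.07058.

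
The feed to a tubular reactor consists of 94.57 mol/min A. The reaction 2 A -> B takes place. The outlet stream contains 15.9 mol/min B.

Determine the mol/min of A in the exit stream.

62.8 mol/min

For B: n = n₀ + 1ξ → 15.9 = 0 + 1ξ, giving ξ = 15.9 mol/min.
Outlet amounts (n = n₀ + ν ξ):
  A: 94.57 − 2(15.9) = 62.77
  B: 0 + 1(15.9) = 15.9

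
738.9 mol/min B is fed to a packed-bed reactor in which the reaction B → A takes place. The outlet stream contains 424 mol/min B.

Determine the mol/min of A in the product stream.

315 mol/min

For B: n = n₀ − 1ξ → 424 = 738.9 − 1ξ, giving ξ = 314.9 mol/min.
Outlet amounts (n = n₀ + ν ξ):
  B: 738.9 − 1(314.9) = 424
  A: 0 + 1(314.9) = 314.9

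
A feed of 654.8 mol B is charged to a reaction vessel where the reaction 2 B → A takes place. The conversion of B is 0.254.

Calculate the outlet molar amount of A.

B reacted = 0.254 × 654.8 = 166.3 mol; ν_B = −2, so ξ = 166.3/2 = 83.16 mol.
Outlet amounts (n = n₀ + ν ξ):
  B: 654.8 − 2(83.16) = 488.5
  A: 0 + 1(83.16) = 83.16

83.2 mol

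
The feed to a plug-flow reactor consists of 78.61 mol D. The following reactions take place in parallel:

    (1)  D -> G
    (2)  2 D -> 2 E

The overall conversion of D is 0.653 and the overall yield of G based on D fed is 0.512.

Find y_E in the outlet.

Yield of G: 1ξ₁ / 78.61 = 0.512 → ξ₁ = 40.25 mol.
Conversion of D: 1ξ₁ + 2ξ₂ = 0.653 × 78.61 = 51.33 → ξ₂ = 5.542 mol.
Outlet amounts (n = n₀ + Σ ν·ξ):
  D: 78.61 − 1(40.25) − 2(5.542) = 27.28
  G: 0 + 1(40.25) = 40.25
  E: 0 + 2(5.542) = 11.08
Total out = 78.61 mol; y_E = 11.08 / 78.61 = 0.141.

0.141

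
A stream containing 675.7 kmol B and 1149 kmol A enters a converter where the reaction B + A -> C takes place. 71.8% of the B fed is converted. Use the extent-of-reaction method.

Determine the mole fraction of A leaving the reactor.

B reacted = 0.718 × 675.7 = 485.2 kmol; ν_B = −1, so ξ = 485.2/1 = 485.2 kmol.
Outlet amounts (n = n₀ + ν ξ):
  B: 675.7 − 1(485.2) = 190.5
  A: 1149 − 1(485.2) = 663.8
  C: 0 + 1(485.2) = 485.2
Total out = 1340 kmol; y_A = 663.8 / 1340 = 0.4956.

0.496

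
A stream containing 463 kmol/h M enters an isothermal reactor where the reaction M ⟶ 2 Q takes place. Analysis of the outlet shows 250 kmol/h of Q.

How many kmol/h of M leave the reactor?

338 kmol/h

For Q: n = n₀ + 2ξ → 250 = 0 + 2ξ, giving ξ = 125 kmol/h.
Outlet amounts (n = n₀ + ν ξ):
  M: 463 − 1(125) = 338
  Q: 0 + 2(125) = 250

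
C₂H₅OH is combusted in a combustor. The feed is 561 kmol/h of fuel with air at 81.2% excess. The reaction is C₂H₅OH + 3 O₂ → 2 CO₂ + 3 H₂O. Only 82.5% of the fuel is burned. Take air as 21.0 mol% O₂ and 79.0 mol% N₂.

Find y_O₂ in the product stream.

Stoichiometric O₂ = 3 × 561 = 1683 kmol/h; O₂ fed = 1683 × 1.812 = 3050 kmol/h.
N₂ fed = 3050 × 79/21 = 11470 kmol/h.
Fuel reacted = 0.825 × 561 → ξ = 462.8 kmol/h.
Outlet (n = n₀ + ν ξ):
  C₂H₅OH: 561 − 1(462.8) = 98.18
  O₂: 3050 − 3(462.8) = 1661
  N₂: 11470 (inert)
  CO₂: 0 + 2(462.8) = 925.6
  H₂O: 0 + 3(462.8) = 1388
Total out = 15550 kmol/h; y_O₂ = 1661 / 15550 = 0.1069.

0.107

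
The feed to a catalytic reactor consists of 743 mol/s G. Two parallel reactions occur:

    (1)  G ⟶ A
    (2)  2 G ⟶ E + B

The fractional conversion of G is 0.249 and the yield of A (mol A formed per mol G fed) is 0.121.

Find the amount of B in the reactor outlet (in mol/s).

47.6 mol/s

Yield of A: 1ξ₁ / 743 = 0.121 → ξ₁ = 89.9 mol/s.
Conversion of G: 1ξ₁ + 2ξ₂ = 0.249 × 743 = 185 → ξ₂ = 47.55 mol/s.
Outlet amounts (n = n₀ + Σ ν·ξ):
  G: 743 − 1(89.9) − 2(47.55) = 558
  A: 0 + 1(89.9) = 89.9
  E: 0 + 1(47.55) = 47.55
  B: 0 + 1(47.55) = 47.55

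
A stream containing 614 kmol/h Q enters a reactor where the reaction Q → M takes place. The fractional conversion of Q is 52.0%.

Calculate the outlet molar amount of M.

Q reacted = 0.52 × 614 = 319.3 kmol/h; ν_Q = −1, so ξ = 319.3/1 = 319.3 kmol/h.
Outlet amounts (n = n₀ + ν ξ):
  Q: 614 − 1(319.3) = 294.7
  M: 0 + 1(319.3) = 319.3

319 kmol/h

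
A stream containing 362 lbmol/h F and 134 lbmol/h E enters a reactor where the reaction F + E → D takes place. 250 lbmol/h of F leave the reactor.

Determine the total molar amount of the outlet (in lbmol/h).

384 lbmol/h

For F: n = n₀ − 1ξ → 250 = 362 − 1ξ, giving ξ = 112 lbmol/h.
Outlet amounts (n = n₀ + ν ξ):
  F: 362 − 1(112) = 250
  E: 134 − 1(112) = 22
  D: 0 + 1(112) = 112
Total out = 250 + 22 + 112 = 384 lbmol/h.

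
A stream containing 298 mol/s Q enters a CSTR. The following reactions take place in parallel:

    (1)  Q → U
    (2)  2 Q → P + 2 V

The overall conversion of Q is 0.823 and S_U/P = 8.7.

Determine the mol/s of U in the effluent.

Conversion of Q: Q consumed = 0.823 × 298 = 245.3 mol/s = 1ξ₁ + 2ξ₂.
Selectivity: 1ξ₁ / (1ξ₂) = 8.7 → ξ₁ = 8.7 ξ₂.
Substitute: (1·8.7 + 2) ξ₂ = 245.3 → ξ₂ = 22.92 mol/s, ξ₁ = 199.4 mol/s.
Outlet amounts (n = n₀ + Σ ν·ξ):
  Q: 298 − 1(199.4) − 2(22.92) = 52.75
  U: 0 + 1(199.4) = 199.4
  P: 0 + 1(22.92) = 22.92
  V: 0 + 2(22.92) = 45.84

199 mol/s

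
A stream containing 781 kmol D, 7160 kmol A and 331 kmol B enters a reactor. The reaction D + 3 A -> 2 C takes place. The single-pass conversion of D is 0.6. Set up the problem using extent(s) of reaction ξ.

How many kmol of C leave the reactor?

D reacted = 0.6 × 781 = 468.6 kmol; ν_D = −1, so ξ = 468.6/1 = 468.6 kmol.
Outlet amounts (n = n₀ + ν ξ):
  D: 781 − 1(468.6) = 312.4
  A: 7160 − 3(468.6) = 5754
  C: 0 + 2(468.6) = 937.2
  B: 331 (inert)

937 kmol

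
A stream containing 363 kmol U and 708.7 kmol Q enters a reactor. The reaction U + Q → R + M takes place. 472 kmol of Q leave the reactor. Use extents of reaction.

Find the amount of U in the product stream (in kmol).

For Q: n = n₀ − 1ξ → 472 = 708.7 − 1ξ, giving ξ = 236.7 kmol.
Outlet amounts (n = n₀ + ν ξ):
  U: 363 − 1(236.7) = 126.3
  Q: 708.7 − 1(236.7) = 472
  R: 0 + 1(236.7) = 236.7
  M: 0 + 1(236.7) = 236.7

126 kmol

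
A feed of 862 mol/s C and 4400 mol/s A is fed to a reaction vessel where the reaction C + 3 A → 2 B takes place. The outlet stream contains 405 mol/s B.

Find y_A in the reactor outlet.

0.781

For B: n = n₀ + 2ξ → 405 = 0 + 2ξ, giving ξ = 202.5 mol/s.
Outlet amounts (n = n₀ + ν ξ):
  C: 862 − 1(202.5) = 659.5
  A: 4400 − 3(202.5) = 3792
  B: 0 + 2(202.5) = 405
Total out = 4857 mol/s; y_A = 3792 / 4857 = 0.7808.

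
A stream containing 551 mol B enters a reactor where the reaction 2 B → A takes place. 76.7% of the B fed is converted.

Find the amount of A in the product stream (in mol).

B reacted = 0.767 × 551 = 422.6 mol; ν_B = −2, so ξ = 422.6/2 = 211.3 mol.
Outlet amounts (n = n₀ + ν ξ):
  B: 551 − 2(211.3) = 128.4
  A: 0 + 1(211.3) = 211.3

211 mol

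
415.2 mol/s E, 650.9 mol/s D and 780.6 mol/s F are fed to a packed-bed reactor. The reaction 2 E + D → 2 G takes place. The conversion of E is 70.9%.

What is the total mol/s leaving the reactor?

1700 mol/s

E reacted = 0.709 × 415.2 = 294.4 mol/s; ν_E = −2, so ξ = 294.4/2 = 147.2 mol/s.
Outlet amounts (n = n₀ + ν ξ):
  E: 415.2 − 2(147.2) = 120.8
  D: 650.9 − 1(147.2) = 503.7
  G: 0 + 2(147.2) = 294.4
  F: 780.6 (inert)
Total out = 120.8 + 503.7 + 294.4 + 780.6 = 1700 mol/s.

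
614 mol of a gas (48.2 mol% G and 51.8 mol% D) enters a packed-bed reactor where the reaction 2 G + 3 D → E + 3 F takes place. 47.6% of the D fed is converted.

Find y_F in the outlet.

0.269

D reacted = 0.476 × 318.1 = 151.4 mol; ν_D = −3, so ξ = 151.4/3 = 50.46 mol.
Outlet amounts (n = n₀ + ν ξ):
  G: 295.9 − 2(50.46) = 195
  D: 318.1 − 3(50.46) = 166.7
  E: 0 + 1(50.46) = 50.46
  F: 0 + 3(50.46) = 151.4
Total out = 563.5 mol; y_F = 151.4 / 563.5 = 0.2686.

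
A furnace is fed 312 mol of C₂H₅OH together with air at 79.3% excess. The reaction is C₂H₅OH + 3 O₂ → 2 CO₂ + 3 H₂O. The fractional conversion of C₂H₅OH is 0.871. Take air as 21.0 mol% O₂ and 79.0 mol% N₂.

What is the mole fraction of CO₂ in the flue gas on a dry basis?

0.07

Stoichiometric O₂ = 3 × 312 = 936 mol; O₂ fed = 936 × 1.793 = 1678 mol.
N₂ fed = 1678 × 79/21 = 6313 mol.
Fuel reacted = 0.871 × 312 → ξ = 271.8 mol.
Outlet (n = n₀ + ν ξ):
  C₂H₅OH: 312 − 1(271.8) = 40.25
  O₂: 1678 − 3(271.8) = 863
  N₂: 6313 (inert)
  CO₂: 0 + 2(271.8) = 543.5
  H₂O: 0 + 3(271.8) = 815.3
Dry total = 7760 mol; y_CO₂ (dry) = 543.5 / 7760 = 0.07004.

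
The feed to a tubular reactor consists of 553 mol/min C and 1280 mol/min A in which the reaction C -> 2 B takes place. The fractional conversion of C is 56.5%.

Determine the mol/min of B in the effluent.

625 mol/min

C reacted = 0.565 × 553 = 312.4 mol/min; ν_C = −1, so ξ = 312.4/1 = 312.4 mol/min.
Outlet amounts (n = n₀ + ν ξ):
  C: 553 − 1(312.4) = 240.6
  B: 0 + 2(312.4) = 624.9
  A: 1280 (inert)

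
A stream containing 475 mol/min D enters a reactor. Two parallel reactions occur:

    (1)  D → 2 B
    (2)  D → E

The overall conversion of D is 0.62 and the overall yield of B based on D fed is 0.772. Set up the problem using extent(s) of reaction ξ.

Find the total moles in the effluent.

Yield of B: 2ξ₁ / 475 = 0.772 → ξ₁ = 183.3 mol/min.
Conversion of D: 1ξ₁ + 1ξ₂ = 0.62 × 475 = 294.5 → ξ₂ = 111.2 mol/min.
Outlet amounts (n = n₀ + Σ ν·ξ):
  D: 475 − 1(183.3) − 1(111.2) = 180.5
  B: 0 + 2(183.3) = 366.7
  E: 0 + 1(111.2) = 111.2
Total out = 180.5 + 366.7 + 111.2 = 658.4 mol/min.

658 mol/min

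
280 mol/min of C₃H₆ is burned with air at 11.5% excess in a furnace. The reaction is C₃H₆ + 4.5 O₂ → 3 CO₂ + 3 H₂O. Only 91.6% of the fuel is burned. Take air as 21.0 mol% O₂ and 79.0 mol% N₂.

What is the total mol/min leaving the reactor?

Stoichiometric O₂ = 4.5 × 280 = 1260 mol/min; O₂ fed = 1260 × 1.115 = 1405 mol/min.
N₂ fed = 1405 × 79/21 = 5285 mol/min.
Fuel reacted = 0.916 × 280 → ξ = 256.5 mol/min.
Outlet (n = n₀ + ν ξ):
  C₃H₆: 280 − 1(256.5) = 23.52
  O₂: 1405 − 4.5(256.5) = 250.7
  N₂: 5285 (inert)
  CO₂: 0 + 3(256.5) = 769.4
  H₂O: 0 + 3(256.5) = 769.4
Total out = 23.52 + 250.7 + 5285 + 769.4 + 769.4 = 7098 mol/min.

7100 mol/min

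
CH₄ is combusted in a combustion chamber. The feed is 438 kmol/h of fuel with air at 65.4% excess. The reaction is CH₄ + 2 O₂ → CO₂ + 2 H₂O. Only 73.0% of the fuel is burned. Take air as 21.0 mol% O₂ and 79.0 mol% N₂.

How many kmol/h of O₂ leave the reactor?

Stoichiometric O₂ = 2 × 438 = 876 kmol/h; O₂ fed = 876 × 1.654 = 1449 kmol/h.
N₂ fed = 1449 × 79/21 = 5451 kmol/h.
Fuel reacted = 0.73 × 438 → ξ = 319.7 kmol/h.
Outlet (n = n₀ + ν ξ):
  CH₄: 438 − 1(319.7) = 118.3
  O₂: 1449 − 2(319.7) = 809.4
  N₂: 5451 (inert)
  CO₂: 0 + 1(319.7) = 319.7
  H₂O: 0 + 2(319.7) = 639.5

809 kmol/h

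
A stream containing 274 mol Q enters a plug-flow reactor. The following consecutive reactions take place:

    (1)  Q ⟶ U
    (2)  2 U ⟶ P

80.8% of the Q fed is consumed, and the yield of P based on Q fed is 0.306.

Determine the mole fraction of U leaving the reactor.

0.282

Conversion of Q: Q consumed = 1ξ₁ = 0.808 × 274 → ξ₁ = 221.4 mol.
Yield of P: 1ξ₂ / 274 = 0.306 → ξ₂ = 83.84 mol.
Outlet amounts (n = n₀ + Σ ν·ξ):
  Q: 274 − 1(221.4) = 52.61
  U: 0 + 1(221.4) − 2(83.84) = 53.7
  P: 0 + 1(83.84) = 83.84
Total out = 190.2 mol; y_U = 53.7 / 190.2 = 0.2824.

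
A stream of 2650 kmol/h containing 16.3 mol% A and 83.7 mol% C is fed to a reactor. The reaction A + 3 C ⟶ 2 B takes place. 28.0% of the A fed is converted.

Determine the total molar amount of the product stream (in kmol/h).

A reacted = 0.28 × 431.9 = 120.9 kmol/h; ν_A = −1, so ξ = 120.9/1 = 120.9 kmol/h.
Outlet amounts (n = n₀ + ν ξ):
  A: 431.9 − 1(120.9) = 311
  C: 2218 − 3(120.9) = 1855
  B: 0 + 2(120.9) = 241.9
Total out = 311 + 1855 + 241.9 = 2408 kmol/h.

2410 kmol/h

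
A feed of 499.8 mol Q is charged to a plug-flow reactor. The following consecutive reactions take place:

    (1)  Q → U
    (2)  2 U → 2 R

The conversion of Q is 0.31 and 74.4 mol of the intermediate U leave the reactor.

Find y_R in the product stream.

Conversion of Q: Q consumed = 1ξ₁ = 0.31 × 499.8 → ξ₁ = 154.9 mol.
U balance: n_U = 0 + 1ξ₁ − 2ξ₂ = 74.4 → ξ₂ = (1·154.9 − 74.4)/2 = 40.27 mol.
Outlet amounts (n = n₀ + Σ ν·ξ):
  Q: 499.8 − 1(154.9) = 344.9
  U: 0 + 1(154.9) − 2(40.27) = 74.4
  R: 0 + 2(40.27) = 80.54
Total out = 499.8 mol; y_R = 80.54 / 499.8 = 0.1611.

0.161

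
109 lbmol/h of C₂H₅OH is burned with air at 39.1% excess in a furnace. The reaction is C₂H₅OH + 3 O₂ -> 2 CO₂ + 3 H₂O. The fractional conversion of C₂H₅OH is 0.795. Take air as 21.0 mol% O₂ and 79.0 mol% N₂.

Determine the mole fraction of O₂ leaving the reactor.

Stoichiometric O₂ = 3 × 109 = 327 lbmol/h; O₂ fed = 327 × 1.391 = 454.9 lbmol/h.
N₂ fed = 454.9 × 79/21 = 1711 lbmol/h.
Fuel reacted = 0.795 × 109 → ξ = 86.66 lbmol/h.
Outlet (n = n₀ + ν ξ):
  C₂H₅OH: 109 − 1(86.66) = 22.34
  O₂: 454.9 − 3(86.66) = 194.9
  N₂: 1711 (inert)
  CO₂: 0 + 2(86.66) = 173.3
  H₂O: 0 + 3(86.66) = 260
Total out = 2362 lbmol/h; y_O₂ = 194.9 / 2362 = 0.08252.

0.0825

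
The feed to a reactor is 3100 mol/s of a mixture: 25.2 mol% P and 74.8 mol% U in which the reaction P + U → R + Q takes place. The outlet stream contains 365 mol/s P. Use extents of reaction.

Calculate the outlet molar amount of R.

416 mol/s

For P: n = n₀ − 1ξ → 365 = 781.2 − 1ξ, giving ξ = 416.2 mol/s.
Outlet amounts (n = n₀ + ν ξ):
  P: 781.2 − 1(416.2) = 365
  U: 2319 − 1(416.2) = 1903
  R: 0 + 1(416.2) = 416.2
  Q: 0 + 1(416.2) = 416.2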